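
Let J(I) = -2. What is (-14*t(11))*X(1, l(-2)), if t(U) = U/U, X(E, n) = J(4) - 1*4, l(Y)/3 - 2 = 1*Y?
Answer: 84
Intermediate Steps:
l(Y) = 6 + 3*Y (l(Y) = 6 + 3*(1*Y) = 6 + 3*Y)
X(E, n) = -6 (X(E, n) = -2 - 1*4 = -2 - 4 = -6)
t(U) = 1
(-14*t(11))*X(1, l(-2)) = -14*1*(-6) = -14*(-6) = 84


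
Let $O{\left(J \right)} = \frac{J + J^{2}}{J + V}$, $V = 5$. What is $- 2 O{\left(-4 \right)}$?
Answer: $-24$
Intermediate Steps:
$O{\left(J \right)} = \frac{J + J^{2}}{5 + J}$ ($O{\left(J \right)} = \frac{J + J^{2}}{J + 5} = \frac{J + J^{2}}{5 + J}$)
$- 2 O{\left(-4 \right)} = - 2 \left(- \frac{4 \left(1 - 4\right)}{5 - 4}\right) = - 2 \left(\left(-4\right) 1^{-1} \left(-3\right)\right) = - 2 \left(\left(-4\right) 1 \left(-3\right)\right) = \left(-2\right) 12 = -24$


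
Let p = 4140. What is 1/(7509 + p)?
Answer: 1/11649 ≈ 8.5844e-5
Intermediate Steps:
1/(7509 + p) = 1/(7509 + 4140) = 1/11649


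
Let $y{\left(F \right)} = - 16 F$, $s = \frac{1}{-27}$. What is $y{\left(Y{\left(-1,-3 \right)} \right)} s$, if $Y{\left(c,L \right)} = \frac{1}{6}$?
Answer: $\frac{8}{81} \approx 0.098765$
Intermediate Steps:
$Y{\left(c,L \right)} = \frac{1}{6}$
$s = - \frac{1}{27} \approx -0.037037$
$y{\left(Y{\left(-1,-3 \right)} \right)} s = \left(-16\right) \frac{1}{6} \left(- \frac{1}{27}\right) = \left(- \frac{8}{3}\right) \left(- \frac{1}{27}\right) = \frac{8}{81}$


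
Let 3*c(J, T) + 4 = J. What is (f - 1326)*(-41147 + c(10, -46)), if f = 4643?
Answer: -136477965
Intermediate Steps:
c(J, T) = -4/3 + J/3
(f - 1326)*(-41147 + c(10, -46)) = (4643 - 1326)*(-41147 + (-4/3 + (1/3)*10)) = 3317*(-41147 + (-4/3 + 10/3)) = 3317*(-41147 + 2) = 3317*(-41145) = -136477965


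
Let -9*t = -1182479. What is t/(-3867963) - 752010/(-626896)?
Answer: 12718715172743/10911647397816 ≈ 1.1656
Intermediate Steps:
t = 1182479/9 (t = -⅑*(-1182479) = 1182479/9 ≈ 1.3139e+5)
t/(-3867963) - 752010/(-626896) = (1182479/9)/(-3867963) - 752010/(-626896) = (1182479/9)*(-1/3867963) - 752010*(-1/626896) = -1182479/34811667 + 376005/313448 = 12718715172743/10911647397816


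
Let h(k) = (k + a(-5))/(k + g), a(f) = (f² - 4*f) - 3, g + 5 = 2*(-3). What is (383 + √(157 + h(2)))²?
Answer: 1406596/9 ≈ 1.5629e+5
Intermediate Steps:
g = -11 (g = -5 + 2*(-3) = -5 - 6 = -11)
a(f) = -3 + f² - 4*f
h(k) = (42 + k)/(-11 + k) (h(k) = (k + (-3 + (-5)² - 4*(-5)))/(k - 11) = (k + (-3 + 25 + 20))/(-11 + k) = (k + 42)/(-11 + k) = (42 + k)/(-11 + k))
(383 + √(157 + h(2)))² = (383 + √(157 + (42 + 2)/(-11 + 2)))² = (383 + √(157 + 44/(-9)))² = (383 + √(157 - ⅑*44))² = (383 + √(157 - 44/9))² = (383 + √(1369/9))² = (383 + 37/3)² = (1186/3)² = 1406596/9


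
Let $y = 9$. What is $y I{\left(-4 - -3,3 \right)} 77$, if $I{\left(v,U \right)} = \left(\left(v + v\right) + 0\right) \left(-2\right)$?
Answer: $2772$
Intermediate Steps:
$I{\left(v,U \right)} = - 4 v$ ($I{\left(v,U \right)} = \left(2 v + 0\right) \left(-2\right) = 2 v \left(-2\right) = - 4 v$)
$y I{\left(-4 - -3,3 \right)} 77 = 9 \left(- 4 \left(-4 - -3\right)\right) 77 = 9 \left(- 4 \left(-4 + 3\right)\right) 77 = 9 \left(\left(-4\right) \left(-1\right)\right) 77 = 9 \cdot 4 \cdot 77 = 36 \cdot 77 = 2772$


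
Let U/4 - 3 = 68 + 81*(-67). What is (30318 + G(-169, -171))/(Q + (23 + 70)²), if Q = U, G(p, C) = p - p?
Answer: -30318/12775 ≈ -2.3732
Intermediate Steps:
G(p, C) = 0
U = -21424 (U = 12 + 4*(68 + 81*(-67)) = 12 + 4*(68 - 5427) = 12 + 4*(-5359) = 12 - 21436 = -21424)
Q = -21424
(30318 + G(-169, -171))/(Q + (23 + 70)²) = (30318 + 0)/(-21424 + (23 + 70)²) = 30318/(-21424 + 93²) = 30318/(-21424 + 8649) = 30318/(-12775) = 30318*(-1/12775) = -30318/12775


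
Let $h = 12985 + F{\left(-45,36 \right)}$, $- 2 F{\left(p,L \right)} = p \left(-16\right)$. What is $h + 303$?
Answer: $12928$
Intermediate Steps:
$F{\left(p,L \right)} = 8 p$ ($F{\left(p,L \right)} = - \frac{p \left(-16\right)}{2} = - \frac{\left(-16\right) p}{2} = 8 p$)
$h = 12625$ ($h = 12985 + 8 \left(-45\right) = 12985 - 360 = 12625$)
$h + 303 = 12625 + 303 = 12928$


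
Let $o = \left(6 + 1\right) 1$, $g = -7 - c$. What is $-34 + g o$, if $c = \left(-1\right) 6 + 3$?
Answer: $-62$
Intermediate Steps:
$c = -3$ ($c = -6 + 3 = -3$)
$g = -4$ ($g = -7 - -3 = -7 + 3 = -4$)
$o = 7$ ($o = 7 \cdot 1 = 7$)
$-34 + g o = -34 - 28 = -62$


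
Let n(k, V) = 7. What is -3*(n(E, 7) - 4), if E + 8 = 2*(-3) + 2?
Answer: -9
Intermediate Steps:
E = -12 (E = -8 + (2*(-3) + 2) = -8 + (-6 + 2) = -8 - 4 = -12)
-3*(n(E, 7) - 4) = -3*(7 - 4) = -3*3 = -9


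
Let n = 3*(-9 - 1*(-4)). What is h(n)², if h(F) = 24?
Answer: 576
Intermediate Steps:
n = -15 (n = 3*(-9 + 4) = 3*(-5) = -15)
h(n)² = 24² = 576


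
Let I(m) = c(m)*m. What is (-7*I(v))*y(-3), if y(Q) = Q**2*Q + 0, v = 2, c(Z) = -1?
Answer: -378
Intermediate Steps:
y(Q) = Q**3 (y(Q) = Q**3 + 0 = Q**3)
I(m) = -m
(-7*I(v))*y(-3) = -(-7)*2*(-3)**3 = -7*(-2)*(-27) = 14*(-27) = -378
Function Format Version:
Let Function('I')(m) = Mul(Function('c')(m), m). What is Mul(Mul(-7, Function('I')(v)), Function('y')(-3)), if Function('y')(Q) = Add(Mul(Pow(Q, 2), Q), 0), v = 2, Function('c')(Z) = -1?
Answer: -378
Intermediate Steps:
Function('y')(Q) = Pow(Q, 3) (Function('y')(Q) = Add(Pow(Q, 3), 0) = Pow(Q, 3))
Function('I')(m) = Mul(-1, m)
Mul(Mul(-7, Function('I')(v)), Function('y')(-3)) = Mul(Mul(-7, Mul(-1, 2)), Pow(-3, 3)) = Mul(Mul(-7, -2), -27) = Mul(14, -27) = -378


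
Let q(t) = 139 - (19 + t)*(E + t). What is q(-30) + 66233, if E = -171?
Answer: 64161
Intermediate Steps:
q(t) = 139 - (-171 + t)*(19 + t) (q(t) = 139 - (19 + t)*(-171 + t) = 139 - (-171 + t)*(19 + t))
q(-30) + 66233 = (3388 - 1*(-30)² + 152*(-30)) + 66233 = (3388 - 1*900 - 4560) + 66233 = (3388 - 900 - 4560) + 66233 = -2072 + 66233 = 64161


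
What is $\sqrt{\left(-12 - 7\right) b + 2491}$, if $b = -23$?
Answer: $4 \sqrt{183} \approx 54.111$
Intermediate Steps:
$\sqrt{\left(-12 - 7\right) b + 2491} = \sqrt{\left(-12 - 7\right) \left(-23\right) + 2491} = \sqrt{\left(-19\right) \left(-23\right) + 2491} = \sqrt{437 + 2491} = \sqrt{2928} = 4 \sqrt{183}$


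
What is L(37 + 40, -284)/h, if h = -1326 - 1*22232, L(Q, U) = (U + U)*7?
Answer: 1988/11779 ≈ 0.16877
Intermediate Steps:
L(Q, U) = 14*U (L(Q, U) = (2*U)*7 = 14*U)
h = -23558 (h = -1326 - 22232 = -23558)
L(37 + 40, -284)/h = (14*(-284))/(-23558) = -3976*(-1/23558) = 1988/11779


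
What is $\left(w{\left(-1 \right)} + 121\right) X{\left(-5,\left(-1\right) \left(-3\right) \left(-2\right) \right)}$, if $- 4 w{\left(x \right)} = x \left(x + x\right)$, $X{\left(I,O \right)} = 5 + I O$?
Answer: $\frac{8435}{2} \approx 4217.5$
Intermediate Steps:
$w{\left(x \right)} = - \frac{x^{2}}{2}$ ($w{\left(x \right)} = - \frac{x \left(x + x\right)}{4} = - \frac{x 2 x}{4} = - \frac{2 x^{2}}{4} = - \frac{x^{2}}{2}$)
$\left(w{\left(-1 \right)} + 121\right) X{\left(-5,\left(-1\right) \left(-3\right) \left(-2\right) \right)} = \left(- \frac{\left(-1\right)^{2}}{2} + 121\right) \left(5 - 5 \left(-1\right) \left(-3\right) \left(-2\right)\right) = \left(\left(- \frac{1}{2}\right) 1 + 121\right) \left(5 - 5 \cdot 3 \left(-2\right)\right) = \left(- \frac{1}{2} + 121\right) \left(5 - -30\right) = \frac{241 \left(5 + 30\right)}{2} = \frac{241}{2} \cdot 35 = \frac{8435}{2}$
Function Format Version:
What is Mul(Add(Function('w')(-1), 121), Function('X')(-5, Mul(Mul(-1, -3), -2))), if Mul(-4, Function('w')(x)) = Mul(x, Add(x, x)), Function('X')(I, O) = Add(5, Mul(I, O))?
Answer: Rational(8435, 2) ≈ 4217.5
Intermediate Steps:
Function('w')(x) = Mul(Rational(-1, 2), Pow(x, 2)) (Function('w')(x) = Mul(Rational(-1, 4), Mul(x, Add(x, x))) = Mul(Rational(-1, 4), Mul(x, Mul(2, x))) = Mul(Rational(-1, 4), Mul(2, Pow(x, 2))) = Mul(Rational(-1, 2), Pow(x, 2)))
Mul(Add(Function('w')(-1), 121), Function('X')(-5, Mul(Mul(-1, -3), -2))) = Mul(Add(Mul(Rational(-1, 2), Pow(-1, 2)), 121), Add(5, Mul(-5, Mul(Mul(-1, -3), -2)))) = Mul(Add(Mul(Rational(-1, 2), 1), 121), Add(5, Mul(-5, Mul(3, -2)))) = Mul(Add(Rational(-1, 2), 121), Add(5, Mul(-5, -6))) = Mul(Rational(241, 2), Add(5, 30)) = Mul(Rational(241, 2), 35) = Rational(8435, 2)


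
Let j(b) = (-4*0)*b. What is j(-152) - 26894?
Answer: -26894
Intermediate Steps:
j(b) = 0 (j(b) = 0*b = 0)
j(-152) - 26894 = 0 - 26894 = -26894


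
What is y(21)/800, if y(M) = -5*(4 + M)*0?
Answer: 0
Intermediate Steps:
y(M) = 0 (y(M) = (-20 - 5*M)*0 = 0)
y(21)/800 = 0/800 = 0*(1/800) = 0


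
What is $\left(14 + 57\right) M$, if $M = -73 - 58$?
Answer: $-9301$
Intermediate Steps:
$M = -131$ ($M = -73 - 58 = -131$)
$\left(14 + 57\right) M = \left(14 + 57\right) \left(-131\right) = 71 \left(-131\right) = -9301$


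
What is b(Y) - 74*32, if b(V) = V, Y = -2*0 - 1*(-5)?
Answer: -2363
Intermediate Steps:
Y = 5 (Y = 0 + 5 = 5)
b(Y) - 74*32 = 5 - 74*32 = 5 - 2368 = -2363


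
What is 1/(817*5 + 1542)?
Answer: 1/5627 ≈ 0.00017771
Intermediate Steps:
1/(817*5 + 1542) = 1/(4085 + 1542) = 1/5627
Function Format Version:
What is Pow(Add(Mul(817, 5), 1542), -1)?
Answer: Rational(1, 5627) ≈ 0.00017771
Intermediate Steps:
Pow(Add(Mul(817, 5), 1542), -1) = Pow(Add(4085, 1542), -1) = Pow(5627, -1) = Rational(1, 5627)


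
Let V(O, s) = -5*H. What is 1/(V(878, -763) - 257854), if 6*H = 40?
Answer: -3/773662 ≈ -3.8777e-6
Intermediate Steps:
H = 20/3 (H = (⅙)*40 = 20/3 ≈ 6.6667)
V(O, s) = -100/3 (V(O, s) = -5*20/3 = -100/3)
1/(V(878, -763) - 257854) = 1/(-100/3 - 257854) = 1/(-773662/3) = -3/773662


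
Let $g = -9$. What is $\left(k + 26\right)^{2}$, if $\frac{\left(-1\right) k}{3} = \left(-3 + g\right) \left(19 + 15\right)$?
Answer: $1562500$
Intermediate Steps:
$k = 1224$ ($k = - 3 \left(-3 - 9\right) \left(19 + 15\right) = - 3 \left(\left(-12\right) 34\right) = \left(-3\right) \left(-408\right) = 1224$)
$\left(k + 26\right)^{2} = \left(1224 + 26\right)^{2} = 1250^{2} = 1562500$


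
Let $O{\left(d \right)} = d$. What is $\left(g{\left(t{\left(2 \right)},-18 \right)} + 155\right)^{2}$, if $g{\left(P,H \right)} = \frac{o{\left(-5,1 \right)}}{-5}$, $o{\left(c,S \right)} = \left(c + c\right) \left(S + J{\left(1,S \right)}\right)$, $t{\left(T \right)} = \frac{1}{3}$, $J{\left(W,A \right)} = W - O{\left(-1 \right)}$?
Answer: $25921$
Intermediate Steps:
$J{\left(W,A \right)} = 1 + W$ ($J{\left(W,A \right)} = W - -1 = W + 1 = 1 + W$)
$t{\left(T \right)} = \frac{1}{3}$
$o{\left(c,S \right)} = 2 c \left(2 + S\right)$ ($o{\left(c,S \right)} = \left(c + c\right) \left(S + \left(1 + 1\right)\right) = 2 c \left(S + 2\right) = 2 c \left(2 + S\right)$)
$g{\left(P,H \right)} = 6$ ($g{\left(P,H \right)} = \frac{2 \left(-5\right) \left(2 + 1\right)}{-5} = 2 \left(-5\right) 3 \left(- \frac{1}{5}\right) = \left(-30\right) \left(- \frac{1}{5}\right) = 6$)
$\left(g{\left(t{\left(2 \right)},-18 \right)} + 155\right)^{2} = \left(6 + 155\right)^{2} = 161^{2} = 25921$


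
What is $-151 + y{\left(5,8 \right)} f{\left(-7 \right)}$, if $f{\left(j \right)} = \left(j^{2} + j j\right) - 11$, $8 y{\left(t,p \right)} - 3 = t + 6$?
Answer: $\frac{5}{4} \approx 1.25$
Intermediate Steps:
$y{\left(t,p \right)} = \frac{9}{8} + \frac{t}{8}$ ($y{\left(t,p \right)} = \frac{3}{8} + \frac{t + 6}{8} = \frac{3}{8} + \frac{6 + t}{8} = \frac{3}{8} + \left(\frac{3}{4} + \frac{t}{8}\right) = \frac{9}{8} + \frac{t}{8}$)
$f{\left(j \right)} = -11 + 2 j^{2}$ ($f{\left(j \right)} = \left(j^{2} + j^{2}\right) - 11 = 2 j^{2} - 11 = -11 + 2 j^{2}$)
$-151 + y{\left(5,8 \right)} f{\left(-7 \right)} = -151 + \left(\frac{9}{8} + \frac{1}{8} \cdot 5\right) \left(-11 + 2 \left(-7\right)^{2}\right) = -151 + \left(\frac{9}{8} + \frac{5}{8}\right) \left(-11 + 2 \cdot 49\right) = -151 + \frac{7 \left(-11 + 98\right)}{4} = -151 + \frac{7}{4} \cdot 87 = -151 + \frac{609}{4} = \frac{5}{4}$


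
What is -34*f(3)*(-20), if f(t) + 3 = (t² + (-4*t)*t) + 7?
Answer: -15640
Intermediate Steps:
f(t) = 4 - 3*t² (f(t) = -3 + ((t² + (-4*t)*t) + 7) = -3 + ((t² - 4*t²) + 7) = -3 + (-3*t² + 7) = -3 + (7 - 3*t²) = 4 - 3*t²)
-34*f(3)*(-20) = -34*(4 - 3*3²)*(-20) = -34*(4 - 3*9)*(-20) = -34*(4 - 27)*(-20) = -34*(-23)*(-20) = 782*(-20) = -15640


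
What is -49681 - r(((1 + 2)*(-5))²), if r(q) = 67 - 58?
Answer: -49690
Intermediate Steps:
r(q) = 9
-49681 - r(((1 + 2)*(-5))²) = -49681 - 1*9 = -49681 - 9 = -49690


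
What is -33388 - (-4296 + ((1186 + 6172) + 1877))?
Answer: -38327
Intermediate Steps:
-33388 - (-4296 + ((1186 + 6172) + 1877)) = -33388 - (-4296 + (7358 + 1877)) = -33388 - (-4296 + 9235) = -33388 - 1*4939 = -33388 - 4939 = -38327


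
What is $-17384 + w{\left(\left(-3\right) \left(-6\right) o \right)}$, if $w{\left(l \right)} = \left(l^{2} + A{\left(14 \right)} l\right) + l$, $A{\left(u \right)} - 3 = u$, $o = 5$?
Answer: $-7664$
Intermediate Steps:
$A{\left(u \right)} = 3 + u$
$w{\left(l \right)} = l^{2} + 18 l$ ($w{\left(l \right)} = \left(l^{2} + \left(3 + 14\right) l\right) + l = \left(l^{2} + 17 l\right) + l = l^{2} + 18 l$)
$-17384 + w{\left(\left(-3\right) \left(-6\right) o \right)} = -17384 + \left(-3\right) \left(-6\right) 5 \left(18 + \left(-3\right) \left(-6\right) 5\right) = -17384 + 18 \cdot 5 \left(18 + 18 \cdot 5\right) = -17384 + 90 \left(18 + 90\right) = -17384 + 90 \cdot 108 = -17384 + 9720 = -7664$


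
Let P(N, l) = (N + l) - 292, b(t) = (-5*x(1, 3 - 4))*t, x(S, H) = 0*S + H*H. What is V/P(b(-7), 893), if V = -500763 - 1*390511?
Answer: -445637/318 ≈ -1401.4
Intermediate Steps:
x(S, H) = H**2 (x(S, H) = 0 + H**2 = H**2)
b(t) = -5*t (b(t) = (-5*(3 - 4)**2)*t = (-5*(-1)**2)*t = (-5*1)*t = -5*t)
P(N, l) = -292 + N + l
V = -891274 (V = -500763 - 390511 = -891274)
V/P(b(-7), 893) = -891274/(-292 - 5*(-7) + 893) = -891274/(-292 + 35 + 893) = -891274/636 = -891274*1/636 = -445637/318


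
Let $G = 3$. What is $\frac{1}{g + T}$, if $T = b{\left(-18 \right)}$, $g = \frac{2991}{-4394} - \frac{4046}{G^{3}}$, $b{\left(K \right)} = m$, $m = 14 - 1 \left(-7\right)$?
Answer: $- \frac{118638}{15367483} \approx -0.0077201$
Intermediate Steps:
$m = 21$ ($m = 14 - -7 = 14 + 7 = 21$)
$b{\left(K \right)} = 21$
$g = - \frac{17858881}{118638}$ ($g = \frac{2991}{-4394} - \frac{4046}{3^{3}} = 2991 \left(- \frac{1}{4394}\right) - \frac{4046}{27} = - \frac{2991}{4394} - \frac{4046}{27} = - \frac{17858881}{118638} \approx -150.53$)
$T = 21$
$\frac{1}{g + T} = \frac{1}{- \frac{17858881}{118638} + 21} = \frac{1}{- \frac{15367483}{118638}} = - \frac{118638}{15367483}$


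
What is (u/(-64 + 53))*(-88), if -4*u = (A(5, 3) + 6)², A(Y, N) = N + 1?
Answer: -200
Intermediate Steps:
A(Y, N) = 1 + N
u = -25 (u = -((1 + 3) + 6)²/4 = -(4 + 6)²/4 = -¼*10² = -¼*100 = -25)
(u/(-64 + 53))*(-88) = -25/(-64 + 53)*(-88) = -25/(-11)*(-88) = -25*(-1/11)*(-88) = (25/11)*(-88) = -200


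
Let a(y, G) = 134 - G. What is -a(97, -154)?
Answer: -288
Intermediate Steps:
-a(97, -154) = -(134 - 1*(-154)) = -(134 + 154) = -1*288 = -288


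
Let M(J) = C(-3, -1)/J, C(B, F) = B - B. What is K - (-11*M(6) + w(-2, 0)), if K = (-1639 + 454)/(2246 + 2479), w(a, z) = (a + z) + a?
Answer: 1181/315 ≈ 3.7492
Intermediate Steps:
w(a, z) = z + 2*a
C(B, F) = 0
K = -79/315 (K = -1185/4725 = -1185*1/4725 = -79/315 ≈ -0.25079)
M(J) = 0 (M(J) = 0/J = 0)
K - (-11*M(6) + w(-2, 0)) = -79/315 - (-11*0 + (0 + 2*(-2))) = -79/315 - (0 + (0 - 4)) = -79/315 - (0 - 4) = -79/315 - 1*(-4) = -79/315 + 4 = 1181/315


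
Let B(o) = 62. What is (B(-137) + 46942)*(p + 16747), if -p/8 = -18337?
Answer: 7682474772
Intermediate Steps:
p = 146696 (p = -8*(-18337) = 146696)
(B(-137) + 46942)*(p + 16747) = (62 + 46942)*(146696 + 16747) = 47004*163443 = 7682474772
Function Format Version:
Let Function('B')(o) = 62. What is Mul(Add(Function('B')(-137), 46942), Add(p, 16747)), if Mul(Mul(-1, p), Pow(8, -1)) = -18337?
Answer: 7682474772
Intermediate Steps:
p = 146696 (p = Mul(-8, -18337) = 146696)
Mul(Add(Function('B')(-137), 46942), Add(p, 16747)) = Mul(Add(62, 46942), Add(146696, 16747)) = Mul(47004, 163443) = 7682474772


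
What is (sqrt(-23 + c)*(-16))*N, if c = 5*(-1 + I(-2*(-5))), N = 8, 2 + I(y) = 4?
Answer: -384*I*sqrt(2) ≈ -543.06*I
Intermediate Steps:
I(y) = 2 (I(y) = -2 + 4 = 2)
c = 5 (c = 5*(-1 + 2) = 5*1 = 5)
(sqrt(-23 + c)*(-16))*N = (sqrt(-23 + 5)*(-16))*8 = (sqrt(-18)*(-16))*8 = ((3*I*sqrt(2))*(-16))*8 = -48*I*sqrt(2)*8 = -384*I*sqrt(2)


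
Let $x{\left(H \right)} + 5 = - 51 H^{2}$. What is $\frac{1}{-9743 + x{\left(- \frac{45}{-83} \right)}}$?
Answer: $- \frac{6889}{67257247} \approx -0.00010243$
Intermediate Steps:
$x{\left(H \right)} = -5 - 51 H^{2}$
$\frac{1}{-9743 + x{\left(- \frac{45}{-83} \right)}} = \frac{1}{-9743 - \left(5 + 51 \left(- \frac{45}{-83}\right)^{2}\right)} = \frac{1}{-9743 - \left(5 + 51 \left(\left(-45\right) \left(- \frac{1}{83}\right)\right)^{2}\right)} = \frac{1}{-9743 - \left(5 + 51 \left(\frac{45}{83}\right)^{2}\right)} = \frac{1}{-9743 - \frac{137720}{6889}} = \frac{1}{- \frac{67257247}{6889}} = - \frac{6889}{67257247}$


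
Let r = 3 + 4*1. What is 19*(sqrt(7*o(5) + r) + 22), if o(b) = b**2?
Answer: 418 + 19*sqrt(182) ≈ 674.32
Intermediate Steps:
r = 7 (r = 3 + 4 = 7)
19*(sqrt(7*o(5) + r) + 22) = 19*(sqrt(7*5**2 + 7) + 22) = 19*(sqrt(7*25 + 7) + 22) = 19*(sqrt(175 + 7) + 22) = 19*(sqrt(182) + 22) = 19*(22 + sqrt(182)) = 418 + 19*sqrt(182)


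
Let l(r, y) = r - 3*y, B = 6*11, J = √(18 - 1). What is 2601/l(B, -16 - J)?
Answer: 32946/1427 - 867*√17/1427 ≈ 20.583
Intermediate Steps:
J = √17 ≈ 4.1231
B = 66
2601/l(B, -16 - J) = 2601/(66 - 3*(-16 - √17)) = 2601/(66 + (48 + 3*√17)) = 2601/(114 + 3*√17)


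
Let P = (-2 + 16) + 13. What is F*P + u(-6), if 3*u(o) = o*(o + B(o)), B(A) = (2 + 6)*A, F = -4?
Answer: 0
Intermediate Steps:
B(A) = 8*A
u(o) = 3*o² (u(o) = (o*(o + 8*o))/3 = (o*(9*o))/3 = (9*o²)/3 = 3*o²)
P = 27 (P = 14 + 13 = 27)
F*P + u(-6) = -4*27 + 3*(-6)² = -108 + 3*36 = -108 + 108 = 0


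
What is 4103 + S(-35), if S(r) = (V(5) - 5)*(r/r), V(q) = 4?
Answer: 4102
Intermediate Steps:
S(r) = -1 (S(r) = (4 - 5)*(r/r) = -1*1 = -1)
4103 + S(-35) = 4103 - 1 = 4102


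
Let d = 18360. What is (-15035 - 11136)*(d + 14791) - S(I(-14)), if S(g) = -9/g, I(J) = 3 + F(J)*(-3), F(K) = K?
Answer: -4337974104/5 ≈ -8.6760e+8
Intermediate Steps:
I(J) = 3 - 3*J (I(J) = 3 + J*(-3) = 3 - 3*J)
(-15035 - 11136)*(d + 14791) - S(I(-14)) = (-15035 - 11136)*(18360 + 14791) - (-9)/(3 - 3*(-14)) = -26171*33151 - (-9)/(3 + 42) = -867594821 - (-9)/45 = -867594821 - 1*(-⅕) = -867594821 + ⅕ = -4337974104/5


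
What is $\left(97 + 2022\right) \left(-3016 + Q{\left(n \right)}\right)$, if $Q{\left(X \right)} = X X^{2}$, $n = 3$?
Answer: $-6333691$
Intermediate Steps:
$Q{\left(X \right)} = X^{3}$
$\left(97 + 2022\right) \left(-3016 + Q{\left(n \right)}\right) = \left(97 + 2022\right) \left(-3016 + 3^{3}\right) = 2119 \left(-3016 + 27\right) = 2119 \left(-2989\right) = -6333691$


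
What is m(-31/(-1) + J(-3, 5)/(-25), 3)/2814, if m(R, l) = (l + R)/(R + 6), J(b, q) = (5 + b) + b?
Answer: 851/2605764 ≈ 0.00032658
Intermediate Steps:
J(b, q) = 5 + 2*b
m(R, l) = (R + l)/(6 + R)
m(-31/(-1) + J(-3, 5)/(-25), 3)/2814 = (((-31/(-1) + (5 + 2*(-3))/(-25)) + 3)/(6 + (-31/(-1) + (5 + 2*(-3))/(-25))))/2814 = (((-31*(-1) + (5 - 6)*(-1/25)) + 3)/(6 + (-31*(-1) + (5 - 6)*(-1/25))))*(1/2814) = (((31 - 1*(-1/25)) + 3)/(6 + (31 - 1*(-1/25))))*(1/2814) = (((31 + 1/25) + 3)/(6 + (31 + 1/25)))*(1/2814) = ((776/25 + 3)/(6 + 776/25))*(1/2814) = ((851/25)/(926/25))*(1/2814) = ((25/926)*(851/25))*(1/2814) = (851/926)*(1/2814) = 851/2605764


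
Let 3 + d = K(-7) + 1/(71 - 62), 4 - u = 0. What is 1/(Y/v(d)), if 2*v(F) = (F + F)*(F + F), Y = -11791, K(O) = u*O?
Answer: -154568/955071 ≈ -0.16184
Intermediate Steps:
u = 4 (u = 4 - 1*0 = 4 + 0 = 4)
K(O) = 4*O
d = -278/9 (d = -3 + (4*(-7) + 1/(71 - 62)) = -3 + (-28 + 1/9) = -3 + (-28 + ⅑) = -3 - 251/9 = -278/9 ≈ -30.889)
v(F) = 2*F² (v(F) = ((F + F)*(F + F))/2 = ((2*F)*(2*F))/2 = (4*F²)/2 = 2*F²)
1/(Y/v(d)) = 1/(-11791/(2*(-278/9)²)) = 1/(-11791/(2*(77284/81))) = 1/(-11791/154568/81) = 1/(-11791*81/154568) = 1/(-955071/154568) = -154568/955071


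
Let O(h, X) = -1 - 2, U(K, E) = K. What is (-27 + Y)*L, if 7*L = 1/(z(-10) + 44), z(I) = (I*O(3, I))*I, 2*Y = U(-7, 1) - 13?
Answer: 37/1792 ≈ 0.020647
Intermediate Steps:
O(h, X) = -3
Y = -10 (Y = (-7 - 13)/2 = (½)*(-20) = -10)
z(I) = -3*I² (z(I) = (I*(-3))*I = (-3*I)*I = -3*I²)
L = -1/1792 (L = 1/(7*(-3*(-10)² + 44)) = 1/(7*(-3*100 + 44)) = 1/(7*(-300 + 44)) = (⅐)/(-256) = (⅐)*(-1/256) = -1/1792 ≈ -0.00055804)
(-27 + Y)*L = (-27 - 10)*(-1/1792) = -37*(-1/1792) = 37/1792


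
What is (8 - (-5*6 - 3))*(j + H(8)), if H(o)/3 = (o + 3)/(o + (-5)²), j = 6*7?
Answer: 1763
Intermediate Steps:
j = 42
H(o) = 3*(3 + o)/(25 + o) (H(o) = 3*((o + 3)/(o + (-5)²)) = 3*((3 + o)/(o + 25)) = 3*((3 + o)/(25 + o)) = 3*(3 + o)/(25 + o))
(8 - (-5*6 - 3))*(j + H(8)) = (8 - (-5*6 - 3))*(42 + 3*(3 + 8)/(25 + 8)) = (8 - (-30 - 3))*(42 + 3*11/33) = (8 - 1*(-33))*(42 + 3*(1/33)*11) = (8 + 33)*(42 + 1) = 41*43 = 1763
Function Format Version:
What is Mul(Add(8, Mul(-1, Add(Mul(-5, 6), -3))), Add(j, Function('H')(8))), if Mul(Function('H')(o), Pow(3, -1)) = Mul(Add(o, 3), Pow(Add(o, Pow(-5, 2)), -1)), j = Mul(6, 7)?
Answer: 1763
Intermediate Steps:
j = 42
Function('H')(o) = Mul(3, Pow(Add(25, o), -1), Add(3, o)) (Function('H')(o) = Mul(3, Mul(Add(o, 3), Pow(Add(o, Pow(-5, 2)), -1))) = Mul(3, Mul(Add(3, o), Pow(Add(o, 25), -1))) = Mul(3, Mul(Add(3, o), Pow(Add(25, o), -1))) = Mul(3, Mul(Pow(Add(25, o), -1), Add(3, o))) = Mul(3, Pow(Add(25, o), -1), Add(3, o)))
Mul(Add(8, Mul(-1, Add(Mul(-5, 6), -3))), Add(j, Function('H')(8))) = Mul(Add(8, Mul(-1, Add(Mul(-5, 6), -3))), Add(42, Mul(3, Pow(Add(25, 8), -1), Add(3, 8)))) = Mul(Add(8, Mul(-1, Add(-30, -3))), Add(42, Mul(3, Pow(33, -1), 11))) = Mul(Add(8, Mul(-1, -33)), Add(42, Mul(3, Rational(1, 33), 11))) = Mul(Add(8, 33), Add(42, 1)) = Mul(41, 43) = 1763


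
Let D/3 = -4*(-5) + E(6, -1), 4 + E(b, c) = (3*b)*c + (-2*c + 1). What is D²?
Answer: 9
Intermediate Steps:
E(b, c) = -3 - 2*c + 3*b*c (E(b, c) = -4 + ((3*b)*c + (-2*c + 1)) = -4 + (3*b*c + (1 - 2*c)) = -4 + (1 - 2*c + 3*b*c) = -3 - 2*c + 3*b*c)
D = 3 (D = 3*(-4*(-5) + (-3 - 2*(-1) + 3*6*(-1))) = 3*(20 + (-3 + 2 - 18)) = 3*(20 - 19) = 3*1 = 3)
D² = 3² = 9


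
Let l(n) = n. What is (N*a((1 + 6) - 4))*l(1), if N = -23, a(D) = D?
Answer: -69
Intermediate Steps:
(N*a((1 + 6) - 4))*l(1) = -23*((1 + 6) - 4)*1 = -23*(7 - 4)*1 = -23*3*1 = -69*1 = -69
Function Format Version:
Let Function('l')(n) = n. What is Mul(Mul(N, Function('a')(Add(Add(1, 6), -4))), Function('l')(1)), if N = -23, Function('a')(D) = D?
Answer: -69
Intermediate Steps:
Mul(Mul(N, Function('a')(Add(Add(1, 6), -4))), Function('l')(1)) = Mul(Mul(-23, Add(Add(1, 6), -4)), 1) = Mul(Mul(-23, Add(7, -4)), 1) = Mul(Mul(-23, 3), 1) = Mul(-69, 1) = -69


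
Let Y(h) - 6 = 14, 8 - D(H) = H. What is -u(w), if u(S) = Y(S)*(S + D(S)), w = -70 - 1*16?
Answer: -160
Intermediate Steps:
D(H) = 8 - H
w = -86 (w = -70 - 16 = -86)
Y(h) = 20 (Y(h) = 6 + 14 = 20)
u(S) = 160 (u(S) = 20*(S + (8 - S)) = 20*8 = 160)
-u(w) = -1*160 = -160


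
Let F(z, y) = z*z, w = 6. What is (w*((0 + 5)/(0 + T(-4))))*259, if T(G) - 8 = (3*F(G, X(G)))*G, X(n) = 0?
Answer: -3885/92 ≈ -42.228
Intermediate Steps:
F(z, y) = z²
T(G) = 8 + 3*G³ (T(G) = 8 + (3*G²)*G = 8 + 3*G³)
(w*((0 + 5)/(0 + T(-4))))*259 = (6*((0 + 5)/(0 + (8 + 3*(-4)³))))*259 = (6*(5/(0 + (8 + 3*(-64)))))*259 = (6*(5/(0 + (8 - 192))))*259 = (6*(5/(0 - 184)))*259 = (6*(5/(-184)))*259 = (6*(5*(-1/184)))*259 = (6*(-5/184))*259 = -15/92*259 = -3885/92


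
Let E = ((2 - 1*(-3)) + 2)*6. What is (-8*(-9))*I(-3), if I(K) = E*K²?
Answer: 27216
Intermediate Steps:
E = 42 (E = ((2 + 3) + 2)*6 = (5 + 2)*6 = 7*6 = 42)
I(K) = 42*K²
(-8*(-9))*I(-3) = (-8*(-9))*(42*(-3)²) = 72*(42*9) = 72*378 = 27216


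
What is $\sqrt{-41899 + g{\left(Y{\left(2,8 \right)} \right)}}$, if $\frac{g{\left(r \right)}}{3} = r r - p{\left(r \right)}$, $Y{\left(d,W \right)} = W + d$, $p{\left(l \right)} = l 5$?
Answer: $i \sqrt{41749} \approx 204.33 i$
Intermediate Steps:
$p{\left(l \right)} = 5 l$
$g{\left(r \right)} = - 15 r + 3 r^{2}$ ($g{\left(r \right)} = 3 \left(r r - 5 r\right) = 3 \left(r^{2} - 5 r\right) = - 15 r + 3 r^{2}$)
$\sqrt{-41899 + g{\left(Y{\left(2,8 \right)} \right)}} = \sqrt{-41899 + 3 \left(8 + 2\right) \left(-5 + \left(8 + 2\right)\right)} = \sqrt{-41899 + 3 \cdot 10 \left(-5 + 10\right)} = \sqrt{-41899 + 3 \cdot 10 \cdot 5} = \sqrt{-41899 + 150} = \sqrt{-41749} = i \sqrt{41749}$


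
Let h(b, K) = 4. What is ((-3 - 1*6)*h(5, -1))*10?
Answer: -360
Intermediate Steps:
((-3 - 1*6)*h(5, -1))*10 = ((-3 - 1*6)*4)*10 = ((-3 - 6)*4)*10 = -9*4*10 = -36*10 = -360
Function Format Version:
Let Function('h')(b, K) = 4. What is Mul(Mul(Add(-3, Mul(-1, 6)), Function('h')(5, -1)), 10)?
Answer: -360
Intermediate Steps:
Mul(Mul(Add(-3, Mul(-1, 6)), Function('h')(5, -1)), 10) = Mul(Mul(Add(-3, Mul(-1, 6)), 4), 10) = Mul(Mul(Add(-3, -6), 4), 10) = Mul(Mul(-9, 4), 10) = Mul(-36, 10) = -360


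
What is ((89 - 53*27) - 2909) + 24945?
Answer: 20694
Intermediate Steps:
((89 - 53*27) - 2909) + 24945 = ((89 - 1431) - 2909) + 24945 = (-1342 - 2909) + 24945 = -4251 + 24945 = 20694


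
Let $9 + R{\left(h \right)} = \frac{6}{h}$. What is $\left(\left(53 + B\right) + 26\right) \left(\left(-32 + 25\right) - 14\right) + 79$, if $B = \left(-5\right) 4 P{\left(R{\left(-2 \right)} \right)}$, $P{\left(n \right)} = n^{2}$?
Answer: $58900$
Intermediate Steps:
$R{\left(h \right)} = -9 + \frac{6}{h}$
$B = -2880$ ($B = \left(-5\right) 4 \left(-9 + \frac{6}{-2}\right)^{2} = - 20 \left(-9 + 6 \left(- \frac{1}{2}\right)\right)^{2} = - 20 \left(-9 - 3\right)^{2} = - 20 \left(-12\right)^{2} = \left(-20\right) 144 = -2880$)
$\left(\left(53 + B\right) + 26\right) \left(\left(-32 + 25\right) - 14\right) + 79 = \left(\left(53 - 2880\right) + 26\right) \left(\left(-32 + 25\right) - 14\right) + 79 = \left(-2827 + 26\right) \left(-7 - 14\right) + 79 = \left(-2801\right) \left(-21\right) + 79 = 58821 + 79 = 58900$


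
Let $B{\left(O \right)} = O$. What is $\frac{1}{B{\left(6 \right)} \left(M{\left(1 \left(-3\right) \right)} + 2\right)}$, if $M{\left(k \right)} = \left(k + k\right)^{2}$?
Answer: $\frac{1}{228} \approx 0.004386$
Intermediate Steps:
$M{\left(k \right)} = 4 k^{2}$ ($M{\left(k \right)} = \left(2 k\right)^{2} = 4 k^{2}$)
$\frac{1}{B{\left(6 \right)} \left(M{\left(1 \left(-3\right) \right)} + 2\right)} = \frac{1}{6 \left(4 \left(1 \left(-3\right)\right)^{2} + 2\right)} = \frac{1}{6 \left(4 \left(-3\right)^{2} + 2\right)} = \frac{1}{6 \left(4 \cdot 9 + 2\right)} = \frac{1}{6 \left(36 + 2\right)} = \frac{1}{6 \cdot 38} = \frac{1}{228}$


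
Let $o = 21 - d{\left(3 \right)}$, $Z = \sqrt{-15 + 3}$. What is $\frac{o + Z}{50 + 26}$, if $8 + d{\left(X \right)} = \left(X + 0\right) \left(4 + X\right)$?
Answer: $\frac{2}{19} + \frac{i \sqrt{3}}{38} \approx 0.10526 + 0.04558 i$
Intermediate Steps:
$d{\left(X \right)} = -8 + X \left(4 + X\right)$ ($d{\left(X \right)} = -8 + \left(X + 0\right) \left(4 + X\right) = -8 + X \left(4 + X\right)$)
$Z = 2 i \sqrt{3}$ ($Z = \sqrt{-12} = 2 i \sqrt{3} \approx 3.4641 i$)
$o = 8$ ($o = 21 - \left(-8 + 3^{2} + 4 \cdot 3\right) = 21 - \left(-8 + 9 + 12\right) = 21 - 13 = 8$)
$\frac{o + Z}{50 + 26} = \frac{8 + 2 i \sqrt{3}}{50 + 26} = \frac{8 + 2 i \sqrt{3}}{76} = \frac{2}{19} + \frac{i \sqrt{3}}{38}$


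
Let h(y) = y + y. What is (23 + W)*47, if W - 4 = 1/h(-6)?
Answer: 15181/12 ≈ 1265.1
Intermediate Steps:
h(y) = 2*y
W = 47/12 (W = 4 + 1/(2*(-6)) = 4 + 1/(-12) = 4 - 1/12 = 47/12 ≈ 3.9167)
(23 + W)*47 = (23 + 47/12)*47 = (323/12)*47 = 15181/12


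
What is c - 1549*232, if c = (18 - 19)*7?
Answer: -359375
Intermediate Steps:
c = -7 (c = -1*7 = -7)
c - 1549*232 = -7 - 1549*232 = -7 - 359368 = -359375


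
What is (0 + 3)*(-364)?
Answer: -1092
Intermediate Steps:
(0 + 3)*(-364) = 3*(-364) = -1092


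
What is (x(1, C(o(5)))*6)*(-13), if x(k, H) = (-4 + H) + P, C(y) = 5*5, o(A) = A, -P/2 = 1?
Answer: -1482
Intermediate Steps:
P = -2 (P = -2*1 = -2)
C(y) = 25
x(k, H) = -6 + H (x(k, H) = (-4 + H) - 2 = -6 + H)
(x(1, C(o(5)))*6)*(-13) = ((-6 + 25)*6)*(-13) = (19*6)*(-13) = 114*(-13) = -1482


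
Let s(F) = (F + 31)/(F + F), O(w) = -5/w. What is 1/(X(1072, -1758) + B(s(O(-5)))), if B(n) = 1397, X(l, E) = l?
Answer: 1/2469 ≈ 0.00040502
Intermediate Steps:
s(F) = (31 + F)/(2*F) (s(F) = (31 + F)/((2*F)) = (31 + F)*(1/(2*F)) = (31 + F)/(2*F))
1/(X(1072, -1758) + B(s(O(-5)))) = 1/(1072 + 1397) = 1/2469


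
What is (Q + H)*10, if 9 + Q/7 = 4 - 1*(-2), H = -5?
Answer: -260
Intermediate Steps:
Q = -21 (Q = -63 + 7*(4 - 1*(-2)) = -63 + 7*(4 + 2) = -63 + 7*6 = -63 + 42 = -21)
(Q + H)*10 = (-21 - 5)*10 = -26*10 = -260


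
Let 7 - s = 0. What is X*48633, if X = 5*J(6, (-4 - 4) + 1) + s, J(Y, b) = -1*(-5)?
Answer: 1556256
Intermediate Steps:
J(Y, b) = 5
s = 7 (s = 7 - 1*0 = 7 + 0 = 7)
X = 32 (X = 5*5 + 7 = 25 + 7 = 32)
X*48633 = 32*48633 = 1556256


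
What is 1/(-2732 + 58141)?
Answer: 1/55409 ≈ 1.8048e-5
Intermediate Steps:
1/(-2732 + 58141) = 1/55409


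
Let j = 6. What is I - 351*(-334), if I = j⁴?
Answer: 118530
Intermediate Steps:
I = 1296 (I = 6⁴ = 1296)
I - 351*(-334) = 1296 - 351*(-334) = 1296 + 117234 = 118530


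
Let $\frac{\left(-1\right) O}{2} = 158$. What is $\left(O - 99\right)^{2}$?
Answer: $172225$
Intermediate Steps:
$O = -316$ ($O = \left(-2\right) 158 = -316$)
$\left(O - 99\right)^{2} = \left(-316 - 99\right)^{2} = \left(-415\right)^{2} = 172225$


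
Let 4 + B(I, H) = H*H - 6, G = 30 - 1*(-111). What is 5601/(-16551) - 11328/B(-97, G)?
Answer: -99595733/109628307 ≈ -0.90849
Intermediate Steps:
G = 141 (G = 30 + 111 = 141)
B(I, H) = -10 + H² (B(I, H) = -4 + (H*H - 6) = -4 + (H² - 6) = -4 + (-6 + H²) = -10 + H²)
5601/(-16551) - 11328/B(-97, G) = 5601/(-16551) - 11328/(-10 + 141²) = 5601*(-1/16551) - 11328/(-10 + 19881) = -1867/5517 - 11328/19871 = -99595733/109628307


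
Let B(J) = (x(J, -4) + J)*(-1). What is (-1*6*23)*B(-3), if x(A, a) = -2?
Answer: -690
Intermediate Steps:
B(J) = 2 - J (B(J) = (-2 + J)*(-1) = 2 - J)
(-1*6*23)*B(-3) = (-1*6*23)*(2 - 1*(-3)) = (-6*23)*(2 + 3) = -138*5 = -690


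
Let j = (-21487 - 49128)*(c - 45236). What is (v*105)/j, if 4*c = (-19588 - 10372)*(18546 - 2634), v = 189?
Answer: 3969/1683830436268 ≈ 2.3571e-9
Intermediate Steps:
c = -119180880 (c = ((-19588 - 10372)*(18546 - 2634))/4 = (-29960*15912)/4 = (¼)*(-476723520) = -119180880)
j = 8419152181340 (j = (-21487 - 49128)*(-119180880 - 45236) = -70615*(-119226116) = 8419152181340)
(v*105)/j = (189*105)/8419152181340 = 19845*(1/8419152181340) = 3969/1683830436268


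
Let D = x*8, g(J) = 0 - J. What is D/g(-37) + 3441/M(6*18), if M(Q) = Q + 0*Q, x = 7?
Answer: 44455/1332 ≈ 33.375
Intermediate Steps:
g(J) = -J
M(Q) = Q (M(Q) = Q + 0 = Q)
D = 56 (D = 7*8 = 56)
D/g(-37) + 3441/M(6*18) = 56/((-1*(-37))) + 3441/((6*18)) = 56/37 + 3441/108 = 56*(1/37) + 3441*(1/108) = 56/37 + 1147/36 = 44455/1332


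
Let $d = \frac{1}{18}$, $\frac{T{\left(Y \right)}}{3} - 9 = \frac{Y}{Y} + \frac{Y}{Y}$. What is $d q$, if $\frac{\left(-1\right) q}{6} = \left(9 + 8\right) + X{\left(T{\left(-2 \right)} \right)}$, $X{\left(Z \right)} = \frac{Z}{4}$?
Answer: $- \frac{101}{12} \approx -8.4167$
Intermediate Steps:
$T{\left(Y \right)} = 33$ ($T{\left(Y \right)} = 27 + 3 \left(\frac{Y}{Y} + \frac{Y}{Y}\right) = 27 + 3 \left(1 + 1\right) = 27 + 3 \cdot 2 = 27 + 6 = 33$)
$X{\left(Z \right)} = \frac{Z}{4}$ ($X{\left(Z \right)} = Z \frac{1}{4} = \frac{Z}{4}$)
$q = - \frac{303}{2}$ ($q = - 6 \left(\left(9 + 8\right) + \frac{1}{4} \cdot 33\right) = - 6 \left(17 + \frac{33}{4}\right) = \left(-6\right) \frac{101}{4} = - \frac{303}{2} \approx -151.5$)
$d = \frac{1}{18} \approx 0.055556$
$d q = \frac{1}{18} \left(- \frac{303}{2}\right) = - \frac{101}{12}$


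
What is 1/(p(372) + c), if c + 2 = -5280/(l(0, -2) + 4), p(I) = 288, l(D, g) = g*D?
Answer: -1/1034 ≈ -0.00096712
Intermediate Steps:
l(D, g) = D*g
c = -1322 (c = -2 - 5280/(0*(-2) + 4) = -2 - 5280/(0 + 4) = -2 - 5280/4 = -2 + (¼)*(-5280) = -2 - 1320 = -1322)
1/(p(372) + c) = 1/(288 - 1322) = 1/(-1034) = -1/1034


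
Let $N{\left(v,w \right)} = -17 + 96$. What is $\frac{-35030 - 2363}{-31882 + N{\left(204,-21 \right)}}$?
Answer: $\frac{37393}{31803} \approx 1.1758$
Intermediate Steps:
$N{\left(v,w \right)} = 79$
$\frac{-35030 - 2363}{-31882 + N{\left(204,-21 \right)}} = \frac{-35030 - 2363}{-31882 + 79} = - \frac{37393}{-31803} = \left(-37393\right) \left(- \frac{1}{31803}\right) = \frac{37393}{31803}$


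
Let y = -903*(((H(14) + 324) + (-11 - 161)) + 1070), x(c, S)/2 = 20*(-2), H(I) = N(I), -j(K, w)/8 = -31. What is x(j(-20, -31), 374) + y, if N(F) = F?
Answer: -1116188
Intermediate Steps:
j(K, w) = 248 (j(K, w) = -8*(-31) = 248)
H(I) = I
x(c, S) = -80 (x(c, S) = 2*(20*(-2)) = 2*(-40) = -80)
y = -1116108 (y = -903*(((14 + 324) + (-11 - 161)) + 1070) = -903*((338 - 172) + 1070) = -903*(166 + 1070) = -903*1236 = -1116108)
x(j(-20, -31), 374) + y = -80 - 1116108 = -1116188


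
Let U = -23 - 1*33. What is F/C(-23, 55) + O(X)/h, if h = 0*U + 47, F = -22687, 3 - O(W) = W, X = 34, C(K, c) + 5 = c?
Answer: -1067839/2350 ≈ -454.40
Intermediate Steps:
C(K, c) = -5 + c
O(W) = 3 - W
U = -56 (U = -23 - 33 = -56)
h = 47 (h = 0*(-56) + 47 = 0 + 47 = 47)
F/C(-23, 55) + O(X)/h = -22687/(-5 + 55) + (3 - 1*34)/47 = -22687/50 + (3 - 34)*(1/47) = -22687*1/50 - 31*1/47 = -22687/50 - 31/47 = -1067839/2350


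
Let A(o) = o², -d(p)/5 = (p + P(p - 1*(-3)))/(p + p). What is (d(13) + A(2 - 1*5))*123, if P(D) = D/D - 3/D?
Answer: 24969/32 ≈ 780.28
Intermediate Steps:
P(D) = 1 - 3/D
d(p) = -5*(p + p/(3 + p))/(2*p) (d(p) = -5*(p + (-3 + (p - 1*(-3)))/(p - 1*(-3)))/(p + p) = -5*(p + (-3 + (p + 3))/(p + 3))/(2*p) = -5*(p + (-3 + (3 + p))/(3 + p))*1/(2*p) = -5*(p + p/(3 + p))*1/(2*p) = -5*(p + p/(3 + p))/(2*p))
(d(13) + A(2 - 1*5))*123 = (5*(-4 - 1*13)/(2*(3 + 13)) + (2 - 1*5)²)*123 = ((5/2)*(-4 - 13)/16 + (2 - 5)²)*123 = ((5/2)*(1/16)*(-17) + (-3)²)*123 = (-85/32 + 9)*123 = (203/32)*123 = 24969/32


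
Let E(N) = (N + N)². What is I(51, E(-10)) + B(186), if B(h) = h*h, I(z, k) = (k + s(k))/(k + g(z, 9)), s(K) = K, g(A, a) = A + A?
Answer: 8683996/251 ≈ 34598.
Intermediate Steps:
g(A, a) = 2*A
E(N) = 4*N² (E(N) = (2*N)² = 4*N²)
I(z, k) = 2*k/(k + 2*z) (I(z, k) = (k + k)/(k + 2*z) = (2*k)/(k + 2*z) = 2*k/(k + 2*z))
B(h) = h²
I(51, E(-10)) + B(186) = 2*(4*(-10)²)/(4*(-10)² + 2*51) + 186² = 2*(4*100)/(4*100 + 102) + 34596 = 2*400/(400 + 102) + 34596 = 2*400/502 + 34596 = 2*400*(1/502) + 34596 = 400/251 + 34596 = 8683996/251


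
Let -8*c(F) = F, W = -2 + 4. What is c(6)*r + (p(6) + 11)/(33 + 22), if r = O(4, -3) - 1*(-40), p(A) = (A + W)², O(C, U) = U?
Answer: -1161/44 ≈ -26.386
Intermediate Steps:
W = 2
p(A) = (2 + A)² (p(A) = (A + 2)² = (2 + A)²)
c(F) = -F/8
r = 37 (r = -3 - 1*(-40) = -3 + 40 = 37)
c(6)*r + (p(6) + 11)/(33 + 22) = -⅛*6*37 + ((2 + 6)² + 11)/(33 + 22) = -¾*37 + (8² + 11)/55 = -111/4 + (64 + 11)*(1/55) = -111/4 + 75*(1/55) = -111/4 + 15/11 = -1161/44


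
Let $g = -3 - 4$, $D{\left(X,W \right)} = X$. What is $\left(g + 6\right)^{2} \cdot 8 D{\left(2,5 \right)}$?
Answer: $16$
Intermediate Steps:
$g = -7$ ($g = -3 - 4 = -7$)
$\left(g + 6\right)^{2} \cdot 8 D{\left(2,5 \right)} = \left(-7 + 6\right)^{2} \cdot 8 \cdot 2 = \left(-1\right)^{2} \cdot 8 \cdot 2 = 1 \cdot 8 \cdot 2 = 8 \cdot 2 = 16$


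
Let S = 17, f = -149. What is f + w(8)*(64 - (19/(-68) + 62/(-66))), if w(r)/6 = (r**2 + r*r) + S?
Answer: 21165169/374 ≈ 56591.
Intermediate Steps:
w(r) = 102 + 12*r**2 (w(r) = 6*((r**2 + r*r) + 17) = 6*((r**2 + r**2) + 17) = 6*(2*r**2 + 17) = 6*(17 + 2*r**2) = 102 + 12*r**2)
f + w(8)*(64 - (19/(-68) + 62/(-66))) = -149 + (102 + 12*8**2)*(64 - (19/(-68) + 62/(-66))) = -149 + (102 + 12*64)*(64 - (19*(-1/68) + 62*(-1/66))) = -149 + (102 + 768)*(64 - (-19/68 - 31/33)) = -149 + 870*(64 - 1*(-2735/2244)) = -149 + 870*(64 + 2735/2244) = -149 + 870*(146351/2244) = -149 + 21220895/374 = 21165169/374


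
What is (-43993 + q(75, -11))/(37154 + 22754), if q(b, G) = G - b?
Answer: -44079/59908 ≈ -0.73578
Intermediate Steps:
(-43993 + q(75, -11))/(37154 + 22754) = (-43993 + (-11 - 1*75))/(37154 + 22754) = (-43993 + (-11 - 75))/59908 = (-43993 - 86)*(1/59908) = -44079*1/59908 = -44079/59908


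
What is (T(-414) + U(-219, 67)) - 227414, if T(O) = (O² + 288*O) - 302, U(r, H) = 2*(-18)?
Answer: -175588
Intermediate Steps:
U(r, H) = -36
T(O) = -302 + O² + 288*O
(T(-414) + U(-219, 67)) - 227414 = ((-302 + (-414)² + 288*(-414)) - 36) - 227414 = ((-302 + 171396 - 119232) - 36) - 227414 = (51862 - 36) - 227414 = 51826 - 227414 = -175588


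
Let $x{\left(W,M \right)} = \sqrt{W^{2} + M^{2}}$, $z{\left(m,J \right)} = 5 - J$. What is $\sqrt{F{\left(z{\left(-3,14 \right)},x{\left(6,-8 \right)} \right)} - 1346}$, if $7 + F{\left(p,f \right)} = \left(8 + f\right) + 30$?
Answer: $3 i \sqrt{145} \approx 36.125 i$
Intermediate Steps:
$x{\left(W,M \right)} = \sqrt{M^{2} + W^{2}}$
$F{\left(p,f \right)} = 31 + f$ ($F{\left(p,f \right)} = -7 + \left(\left(8 + f\right) + 30\right) = -7 + \left(38 + f\right) = 31 + f$)
$\sqrt{F{\left(z{\left(-3,14 \right)},x{\left(6,-8 \right)} \right)} - 1346} = \sqrt{\left(31 + \sqrt{\left(-8\right)^{2} + 6^{2}}\right) - 1346} = \sqrt{\left(31 + \sqrt{64 + 36}\right) - 1346} = \sqrt{\left(31 + \sqrt{100}\right) - 1346} = \sqrt{\left(31 + 10\right) - 1346} = \sqrt{41 - 1346} = \sqrt{-1305} = 3 i \sqrt{145}$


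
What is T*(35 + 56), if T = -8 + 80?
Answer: 6552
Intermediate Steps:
T = 72
T*(35 + 56) = 72*(35 + 56) = 72*91 = 6552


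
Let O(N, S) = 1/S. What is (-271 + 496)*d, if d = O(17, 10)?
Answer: 45/2 ≈ 22.500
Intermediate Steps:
d = ⅒ (d = 1/10 = ⅒ ≈ 0.10000)
(-271 + 496)*d = (-271 + 496)*(⅒) = 225*(⅒) = 45/2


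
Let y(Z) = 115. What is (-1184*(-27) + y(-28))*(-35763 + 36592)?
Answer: 26596807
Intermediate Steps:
(-1184*(-27) + y(-28))*(-35763 + 36592) = (-1184*(-27) + 115)*(-35763 + 36592) = (31968 + 115)*829 = 32083*829 = 26596807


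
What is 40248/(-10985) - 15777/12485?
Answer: -2079405/421993 ≈ -4.9276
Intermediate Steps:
40248/(-10985) - 15777/12485 = 40248*(-1/10985) - 15777*1/12485 = -3096/845 - 15777/12485 = -2079405/421993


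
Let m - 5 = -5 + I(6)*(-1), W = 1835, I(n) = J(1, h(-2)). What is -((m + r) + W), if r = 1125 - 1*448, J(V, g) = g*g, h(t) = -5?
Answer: -2487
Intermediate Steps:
J(V, g) = g**2
I(n) = 25 (I(n) = (-5)**2 = 25)
r = 677 (r = 1125 - 448 = 677)
m = -25 (m = 5 + (-5 + 25*(-1)) = 5 + (-5 - 25) = 5 - 30 = -25)
-((m + r) + W) = -((-25 + 677) + 1835) = -(652 + 1835) = -1*2487 = -2487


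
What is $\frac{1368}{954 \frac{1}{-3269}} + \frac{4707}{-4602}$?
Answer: $- \frac{381196253}{81302} \approx -4688.6$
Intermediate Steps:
$\frac{1368}{954 \frac{1}{-3269}} + \frac{4707}{-4602} = \frac{1368}{954 \left(- \frac{1}{3269}\right)} + 4707 \left(- \frac{1}{4602}\right) = \frac{1368}{- \frac{954}{3269}} - \frac{1569}{1534} = 1368 \left(- \frac{3269}{954}\right) - \frac{1569}{1534} = - \frac{248444}{53} - \frac{1569}{1534} = - \frac{381196253}{81302}$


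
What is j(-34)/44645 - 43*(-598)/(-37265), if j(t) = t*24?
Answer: -235681954/332739185 ≈ -0.70831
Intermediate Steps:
j(t) = 24*t
j(-34)/44645 - 43*(-598)/(-37265) = (24*(-34))/44645 - 43*(-598)/(-37265) = -816*1/44645 + 25714*(-1/37265) = -816/44645 - 25714/37265 = -235681954/332739185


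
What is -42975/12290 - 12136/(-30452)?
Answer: -57976163/18712754 ≈ -3.0982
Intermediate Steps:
-42975/12290 - 12136/(-30452) = -42975*1/12290 - 12136*(-1/30452) = -8595/2458 + 3034/7613 = -57976163/18712754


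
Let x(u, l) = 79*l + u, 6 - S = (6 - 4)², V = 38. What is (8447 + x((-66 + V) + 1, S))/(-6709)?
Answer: -8578/6709 ≈ -1.2786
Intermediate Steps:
S = 2 (S = 6 - (6 - 4)² = 6 - 1*2² = 6 - 1*4 = 6 - 4 = 2)
x(u, l) = u + 79*l
(8447 + x((-66 + V) + 1, S))/(-6709) = (8447 + (((-66 + 38) + 1) + 79*2))/(-6709) = (8447 + ((-28 + 1) + 158))*(-1/6709) = (8447 + (-27 + 158))*(-1/6709) = (8447 + 131)*(-1/6709) = 8578*(-1/6709) = -8578/6709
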